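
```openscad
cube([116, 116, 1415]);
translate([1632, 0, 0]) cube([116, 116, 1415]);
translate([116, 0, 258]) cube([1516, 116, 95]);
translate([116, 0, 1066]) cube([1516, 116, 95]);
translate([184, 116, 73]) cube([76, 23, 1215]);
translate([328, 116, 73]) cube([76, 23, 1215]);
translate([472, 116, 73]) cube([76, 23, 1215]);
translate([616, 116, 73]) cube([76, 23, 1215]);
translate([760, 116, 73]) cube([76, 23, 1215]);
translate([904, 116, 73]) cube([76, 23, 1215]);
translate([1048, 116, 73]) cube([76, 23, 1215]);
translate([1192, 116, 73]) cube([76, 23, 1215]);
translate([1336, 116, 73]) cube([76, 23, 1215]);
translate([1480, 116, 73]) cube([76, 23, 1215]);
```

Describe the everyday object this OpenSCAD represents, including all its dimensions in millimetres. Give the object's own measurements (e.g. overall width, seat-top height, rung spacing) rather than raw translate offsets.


A fence section. Two 116×116 mm posts, 1415 mm tall, stand on the floor with a clear span of 1516 mm between their inner faces. Two horizontal rails of 116×95 mm section span the gap between the posts with their undersides at z = 258 mm and z = 1066 mm, flush with the posts' −y face. 10 pickets, each 76 mm wide, 23 mm thick and 1215 mm tall, are fixed to the +y face of the rails with their bottoms at z = 73 mm, spaced across the span with a 68 mm gap after the −x post and between neighbouring pickets, with 76 mm left before the +x post.


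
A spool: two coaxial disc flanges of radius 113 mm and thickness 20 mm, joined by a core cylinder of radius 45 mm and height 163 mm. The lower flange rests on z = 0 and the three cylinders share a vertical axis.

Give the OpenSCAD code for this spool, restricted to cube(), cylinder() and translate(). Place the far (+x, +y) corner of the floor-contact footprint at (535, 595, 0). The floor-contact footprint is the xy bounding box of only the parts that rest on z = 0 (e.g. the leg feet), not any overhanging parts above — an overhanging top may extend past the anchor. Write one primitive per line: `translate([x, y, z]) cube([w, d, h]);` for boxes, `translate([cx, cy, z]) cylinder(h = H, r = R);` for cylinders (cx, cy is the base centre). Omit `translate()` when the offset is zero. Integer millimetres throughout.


translate([422, 482, 0]) cylinder(h = 20, r = 113);
translate([422, 482, 20]) cylinder(h = 163, r = 45);
translate([422, 482, 183]) cylinder(h = 20, r = 113);


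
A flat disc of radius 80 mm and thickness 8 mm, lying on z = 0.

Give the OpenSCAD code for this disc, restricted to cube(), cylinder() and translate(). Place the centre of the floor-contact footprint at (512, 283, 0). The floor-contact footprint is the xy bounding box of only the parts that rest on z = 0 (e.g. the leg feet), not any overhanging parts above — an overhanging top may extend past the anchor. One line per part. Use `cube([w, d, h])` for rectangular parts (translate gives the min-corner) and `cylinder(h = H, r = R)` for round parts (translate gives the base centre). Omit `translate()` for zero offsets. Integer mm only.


translate([512, 283, 0]) cylinder(h = 8, r = 80);


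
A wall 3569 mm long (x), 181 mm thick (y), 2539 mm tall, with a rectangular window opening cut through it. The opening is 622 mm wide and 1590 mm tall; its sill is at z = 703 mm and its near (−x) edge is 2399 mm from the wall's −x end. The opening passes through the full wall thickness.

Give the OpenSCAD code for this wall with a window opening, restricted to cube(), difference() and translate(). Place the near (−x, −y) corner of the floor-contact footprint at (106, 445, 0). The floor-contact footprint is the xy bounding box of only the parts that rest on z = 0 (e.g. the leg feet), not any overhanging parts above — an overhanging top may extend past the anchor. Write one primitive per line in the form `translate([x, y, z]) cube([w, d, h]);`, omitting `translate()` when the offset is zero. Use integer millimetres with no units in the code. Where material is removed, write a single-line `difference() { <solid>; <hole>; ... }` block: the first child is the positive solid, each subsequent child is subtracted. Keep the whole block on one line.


difference() { translate([106, 445, 0]) cube([3569, 181, 2539]); translate([2505, 445, 703]) cube([622, 181, 1590]); }


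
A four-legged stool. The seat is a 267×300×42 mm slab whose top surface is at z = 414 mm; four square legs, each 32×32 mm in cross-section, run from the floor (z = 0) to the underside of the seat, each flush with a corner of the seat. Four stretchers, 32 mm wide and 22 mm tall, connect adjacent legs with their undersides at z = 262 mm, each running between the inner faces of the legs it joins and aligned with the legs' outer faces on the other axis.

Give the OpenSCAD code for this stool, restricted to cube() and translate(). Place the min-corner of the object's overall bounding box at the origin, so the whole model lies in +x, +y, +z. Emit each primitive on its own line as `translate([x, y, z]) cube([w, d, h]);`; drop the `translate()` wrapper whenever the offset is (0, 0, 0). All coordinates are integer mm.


// leg_h = 414 - 42 = 372
// stretcher span = 267 - 2*32 = 203
translate([0, 0, 372]) cube([267, 300, 42]);
cube([32, 32, 372]);
translate([235, 0, 0]) cube([32, 32, 372]);
translate([0, 268, 0]) cube([32, 32, 372]);
translate([235, 268, 0]) cube([32, 32, 372]);
translate([32, 0, 262]) cube([203, 32, 22]);
translate([32, 268, 262]) cube([203, 32, 22]);
translate([0, 32, 262]) cube([32, 236, 22]);
translate([235, 32, 262]) cube([32, 236, 22]);


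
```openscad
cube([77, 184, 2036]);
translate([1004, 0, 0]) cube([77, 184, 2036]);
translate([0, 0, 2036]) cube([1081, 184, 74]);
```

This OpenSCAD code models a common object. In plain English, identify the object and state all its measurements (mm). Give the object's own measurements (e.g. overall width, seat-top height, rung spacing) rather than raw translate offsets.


A door frame. The clear opening is 927 mm wide and 2036 mm high. Two 77 mm wide jambs, 184 mm deep, stand either side of the opening from the floor to the top of the opening. A 74 mm thick head sits across the top of both jambs, spanning the full outside width of the frame.


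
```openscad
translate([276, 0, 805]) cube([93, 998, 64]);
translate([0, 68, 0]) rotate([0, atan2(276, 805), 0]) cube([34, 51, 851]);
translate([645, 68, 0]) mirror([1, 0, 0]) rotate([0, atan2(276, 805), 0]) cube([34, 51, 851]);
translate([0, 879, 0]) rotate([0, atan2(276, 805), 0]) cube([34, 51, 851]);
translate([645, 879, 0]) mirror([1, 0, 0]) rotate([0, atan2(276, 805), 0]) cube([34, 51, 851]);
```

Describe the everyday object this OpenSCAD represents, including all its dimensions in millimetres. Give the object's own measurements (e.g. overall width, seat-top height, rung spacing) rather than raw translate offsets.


A sawhorse. A 93×998×64 mm beam (x, y, z) sits on two A-frame leg pairs. Each pair is two raked legs of 34×51 mm section (51 mm along y) splaying symmetrically in x. Each leg rises 805 mm vertically over 276 mm of horizontal reach and is 851 mm long along its own axis. Every leg's outer bottom edge rests on the floor and its outer top edge meets a bottom edge of the beam — the left legs (tilting toward +x) meet the beam's −x bottom edge, the right legs (their mirror images, tilting toward −x) meet its +x bottom edge — so the leg tops tuck under the beam, the beam's underside is 805 mm above the floor, and the feet are 645 mm apart outside-to-outside with the beam centred between them. The two leg pairs are set in 68 mm from either end of the beam.


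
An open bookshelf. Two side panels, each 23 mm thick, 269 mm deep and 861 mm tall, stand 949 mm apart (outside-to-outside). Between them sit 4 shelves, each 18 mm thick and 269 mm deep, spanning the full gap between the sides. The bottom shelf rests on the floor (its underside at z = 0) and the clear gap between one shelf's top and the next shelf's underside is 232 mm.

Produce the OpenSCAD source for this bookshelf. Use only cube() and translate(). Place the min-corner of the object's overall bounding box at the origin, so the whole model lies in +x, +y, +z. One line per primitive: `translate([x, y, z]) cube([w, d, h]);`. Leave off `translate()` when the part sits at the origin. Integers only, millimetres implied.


cube([23, 269, 861]);
translate([926, 0, 0]) cube([23, 269, 861]);
translate([23, 0, 0]) cube([903, 269, 18]);
translate([23, 0, 250]) cube([903, 269, 18]);
translate([23, 0, 500]) cube([903, 269, 18]);
translate([23, 0, 750]) cube([903, 269, 18]);


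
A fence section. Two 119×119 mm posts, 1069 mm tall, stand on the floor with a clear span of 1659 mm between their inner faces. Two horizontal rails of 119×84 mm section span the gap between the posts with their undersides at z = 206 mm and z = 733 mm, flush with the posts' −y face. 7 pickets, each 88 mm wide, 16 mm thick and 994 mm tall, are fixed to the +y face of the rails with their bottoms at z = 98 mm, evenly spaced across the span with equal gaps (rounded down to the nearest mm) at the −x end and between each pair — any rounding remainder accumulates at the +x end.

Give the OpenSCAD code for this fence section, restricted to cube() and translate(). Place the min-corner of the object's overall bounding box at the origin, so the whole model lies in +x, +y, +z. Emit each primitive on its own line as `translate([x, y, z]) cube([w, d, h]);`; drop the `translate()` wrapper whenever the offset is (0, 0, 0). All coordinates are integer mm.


cube([119, 119, 1069]);
translate([1778, 0, 0]) cube([119, 119, 1069]);
translate([119, 0, 206]) cube([1659, 119, 84]);
translate([119, 0, 733]) cube([1659, 119, 84]);
translate([249, 119, 98]) cube([88, 16, 994]);
translate([467, 119, 98]) cube([88, 16, 994]);
translate([685, 119, 98]) cube([88, 16, 994]);
translate([903, 119, 98]) cube([88, 16, 994]);
translate([1121, 119, 98]) cube([88, 16, 994]);
translate([1339, 119, 98]) cube([88, 16, 994]);
translate([1557, 119, 98]) cube([88, 16, 994]);


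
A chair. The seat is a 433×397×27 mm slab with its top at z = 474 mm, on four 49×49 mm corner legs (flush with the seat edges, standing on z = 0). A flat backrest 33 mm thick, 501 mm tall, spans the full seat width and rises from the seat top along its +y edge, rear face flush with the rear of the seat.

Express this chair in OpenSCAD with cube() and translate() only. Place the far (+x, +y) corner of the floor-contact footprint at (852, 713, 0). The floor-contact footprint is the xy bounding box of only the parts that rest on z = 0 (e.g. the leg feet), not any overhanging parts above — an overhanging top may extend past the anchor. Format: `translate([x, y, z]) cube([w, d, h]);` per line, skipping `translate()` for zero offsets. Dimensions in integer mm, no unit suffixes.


// leg_h = 474 - 27 = 447
translate([419, 316, 447]) cube([433, 397, 27]);
translate([419, 316, 0]) cube([49, 49, 447]);
translate([803, 316, 0]) cube([49, 49, 447]);
translate([419, 664, 0]) cube([49, 49, 447]);
translate([803, 664, 0]) cube([49, 49, 447]);
translate([419, 680, 474]) cube([433, 33, 501]);


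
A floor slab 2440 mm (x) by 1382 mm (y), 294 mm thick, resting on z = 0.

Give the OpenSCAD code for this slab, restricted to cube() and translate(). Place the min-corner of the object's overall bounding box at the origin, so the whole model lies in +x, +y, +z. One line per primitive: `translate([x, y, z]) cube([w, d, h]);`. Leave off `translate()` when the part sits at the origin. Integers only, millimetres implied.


cube([2440, 1382, 294]);


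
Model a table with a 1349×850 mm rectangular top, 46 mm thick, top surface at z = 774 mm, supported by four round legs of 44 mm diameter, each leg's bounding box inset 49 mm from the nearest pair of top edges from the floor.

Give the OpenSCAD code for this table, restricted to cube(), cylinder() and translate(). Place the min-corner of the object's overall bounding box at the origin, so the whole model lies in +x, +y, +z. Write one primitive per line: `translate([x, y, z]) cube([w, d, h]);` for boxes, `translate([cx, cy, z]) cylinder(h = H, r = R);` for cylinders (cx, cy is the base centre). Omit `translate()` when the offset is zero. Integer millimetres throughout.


translate([0, 0, 728]) cube([1349, 850, 46]);
translate([71, 71, 0]) cylinder(h = 728, r = 22);
translate([1278, 71, 0]) cylinder(h = 728, r = 22);
translate([71, 779, 0]) cylinder(h = 728, r = 22);
translate([1278, 779, 0]) cylinder(h = 728, r = 22);


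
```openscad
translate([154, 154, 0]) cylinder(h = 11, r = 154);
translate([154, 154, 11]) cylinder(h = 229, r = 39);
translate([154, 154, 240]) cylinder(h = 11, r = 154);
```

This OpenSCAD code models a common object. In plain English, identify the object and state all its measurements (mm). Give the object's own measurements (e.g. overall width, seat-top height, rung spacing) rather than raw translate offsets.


A spool: two coaxial disc flanges of radius 154 mm and thickness 11 mm, joined by a core cylinder of radius 39 mm and height 229 mm. The lower flange rests on z = 0 and the three cylinders share a vertical axis.


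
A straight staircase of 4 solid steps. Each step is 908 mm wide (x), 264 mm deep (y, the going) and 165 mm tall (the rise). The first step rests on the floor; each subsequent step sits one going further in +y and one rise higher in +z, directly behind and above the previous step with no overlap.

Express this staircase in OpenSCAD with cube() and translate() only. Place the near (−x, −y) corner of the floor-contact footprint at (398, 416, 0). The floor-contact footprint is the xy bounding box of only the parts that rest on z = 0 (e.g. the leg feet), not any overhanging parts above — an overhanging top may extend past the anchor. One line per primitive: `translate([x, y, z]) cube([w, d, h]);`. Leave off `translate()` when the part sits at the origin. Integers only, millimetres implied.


translate([398, 416, 0]) cube([908, 264, 165]);
translate([398, 680, 165]) cube([908, 264, 165]);
translate([398, 944, 330]) cube([908, 264, 165]);
translate([398, 1208, 495]) cube([908, 264, 165]);


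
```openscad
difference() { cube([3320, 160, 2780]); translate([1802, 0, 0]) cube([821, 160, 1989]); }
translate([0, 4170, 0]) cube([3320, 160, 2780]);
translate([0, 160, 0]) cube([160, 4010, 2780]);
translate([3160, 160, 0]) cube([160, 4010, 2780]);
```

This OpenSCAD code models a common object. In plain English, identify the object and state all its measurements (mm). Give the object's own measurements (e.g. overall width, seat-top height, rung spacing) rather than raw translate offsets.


A single room: four walls, each 2780 mm tall and 160 mm thick, enclosing an outside footprint 3320×4330 mm (x × y), no floor or roof. The front and back walls (−y and +y sides) run the full x-width; the side walls fit between their inner faces. A door opening 821 mm wide and 1989 mm tall is cut through the front wall from the floor up, its −x edge 1802 mm from the wall's −x end.


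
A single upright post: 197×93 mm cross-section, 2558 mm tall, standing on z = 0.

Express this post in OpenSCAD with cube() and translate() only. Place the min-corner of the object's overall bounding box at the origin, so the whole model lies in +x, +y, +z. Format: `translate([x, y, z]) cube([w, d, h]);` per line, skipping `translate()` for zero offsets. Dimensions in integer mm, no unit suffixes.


cube([197, 93, 2558]);


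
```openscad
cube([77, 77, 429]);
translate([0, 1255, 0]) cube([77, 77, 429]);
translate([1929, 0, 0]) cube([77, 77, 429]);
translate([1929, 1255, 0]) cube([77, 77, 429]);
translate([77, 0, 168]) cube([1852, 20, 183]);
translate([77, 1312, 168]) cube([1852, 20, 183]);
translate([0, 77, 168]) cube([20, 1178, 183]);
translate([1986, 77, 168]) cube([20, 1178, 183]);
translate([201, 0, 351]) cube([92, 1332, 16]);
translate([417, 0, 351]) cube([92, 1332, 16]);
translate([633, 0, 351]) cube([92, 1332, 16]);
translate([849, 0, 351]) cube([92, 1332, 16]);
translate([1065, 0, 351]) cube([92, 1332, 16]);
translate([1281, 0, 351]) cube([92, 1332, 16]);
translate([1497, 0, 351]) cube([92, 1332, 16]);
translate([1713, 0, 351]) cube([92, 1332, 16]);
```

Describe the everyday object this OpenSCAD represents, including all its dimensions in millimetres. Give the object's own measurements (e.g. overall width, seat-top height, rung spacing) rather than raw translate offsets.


A bed frame 2006 mm long (x) by 1332 mm wide (y). Four 77×77 mm corner posts, 429 mm tall, at the corners of the footprint. Four rails of 20 mm thickness and 183 mm height run between adjacent posts with their undersides at z = 168 mm, their outer faces flush with the outside of the frame (the two x-running rails run between the posts' inner faces; the two y-running rails run between the posts' inner faces). 8 slats, each 92 mm wide (x) and 16 mm thick, lie across the top of the two x-running rails, running the full 1332 mm width of the frame in y; along x they sit between the end posts with a 124 mm gap after the −x posts and between neighbouring slats and before the +x posts.


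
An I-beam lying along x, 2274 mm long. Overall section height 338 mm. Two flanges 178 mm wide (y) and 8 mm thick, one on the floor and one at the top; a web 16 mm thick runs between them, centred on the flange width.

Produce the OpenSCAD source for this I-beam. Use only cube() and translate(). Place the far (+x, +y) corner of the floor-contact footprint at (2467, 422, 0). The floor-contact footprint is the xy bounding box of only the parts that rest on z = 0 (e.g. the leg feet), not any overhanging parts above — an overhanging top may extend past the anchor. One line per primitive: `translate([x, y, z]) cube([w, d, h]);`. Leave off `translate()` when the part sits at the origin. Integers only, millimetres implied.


translate([193, 244, 0]) cube([2274, 178, 8]);
translate([193, 325, 8]) cube([2274, 16, 322]);
translate([193, 244, 330]) cube([2274, 178, 8]);


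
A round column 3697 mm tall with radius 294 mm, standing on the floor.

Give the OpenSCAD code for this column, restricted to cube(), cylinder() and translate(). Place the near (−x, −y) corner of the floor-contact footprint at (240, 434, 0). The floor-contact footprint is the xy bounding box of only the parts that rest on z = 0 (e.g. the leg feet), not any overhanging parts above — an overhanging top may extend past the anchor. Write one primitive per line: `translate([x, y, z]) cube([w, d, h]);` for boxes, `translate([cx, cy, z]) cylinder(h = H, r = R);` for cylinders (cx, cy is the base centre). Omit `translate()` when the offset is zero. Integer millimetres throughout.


translate([534, 728, 0]) cylinder(h = 3697, r = 294);


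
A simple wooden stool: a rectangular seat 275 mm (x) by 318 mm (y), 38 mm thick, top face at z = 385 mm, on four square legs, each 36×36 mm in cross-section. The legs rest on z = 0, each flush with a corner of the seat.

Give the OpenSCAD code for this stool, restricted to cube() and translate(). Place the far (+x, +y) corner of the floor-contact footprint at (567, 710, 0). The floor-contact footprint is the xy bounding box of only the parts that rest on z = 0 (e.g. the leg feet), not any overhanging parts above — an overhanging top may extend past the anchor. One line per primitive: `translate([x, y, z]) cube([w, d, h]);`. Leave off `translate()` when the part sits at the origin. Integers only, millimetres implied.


translate([292, 392, 347]) cube([275, 318, 38]);
translate([292, 392, 0]) cube([36, 36, 347]);
translate([531, 392, 0]) cube([36, 36, 347]);
translate([292, 674, 0]) cube([36, 36, 347]);
translate([531, 674, 0]) cube([36, 36, 347]);


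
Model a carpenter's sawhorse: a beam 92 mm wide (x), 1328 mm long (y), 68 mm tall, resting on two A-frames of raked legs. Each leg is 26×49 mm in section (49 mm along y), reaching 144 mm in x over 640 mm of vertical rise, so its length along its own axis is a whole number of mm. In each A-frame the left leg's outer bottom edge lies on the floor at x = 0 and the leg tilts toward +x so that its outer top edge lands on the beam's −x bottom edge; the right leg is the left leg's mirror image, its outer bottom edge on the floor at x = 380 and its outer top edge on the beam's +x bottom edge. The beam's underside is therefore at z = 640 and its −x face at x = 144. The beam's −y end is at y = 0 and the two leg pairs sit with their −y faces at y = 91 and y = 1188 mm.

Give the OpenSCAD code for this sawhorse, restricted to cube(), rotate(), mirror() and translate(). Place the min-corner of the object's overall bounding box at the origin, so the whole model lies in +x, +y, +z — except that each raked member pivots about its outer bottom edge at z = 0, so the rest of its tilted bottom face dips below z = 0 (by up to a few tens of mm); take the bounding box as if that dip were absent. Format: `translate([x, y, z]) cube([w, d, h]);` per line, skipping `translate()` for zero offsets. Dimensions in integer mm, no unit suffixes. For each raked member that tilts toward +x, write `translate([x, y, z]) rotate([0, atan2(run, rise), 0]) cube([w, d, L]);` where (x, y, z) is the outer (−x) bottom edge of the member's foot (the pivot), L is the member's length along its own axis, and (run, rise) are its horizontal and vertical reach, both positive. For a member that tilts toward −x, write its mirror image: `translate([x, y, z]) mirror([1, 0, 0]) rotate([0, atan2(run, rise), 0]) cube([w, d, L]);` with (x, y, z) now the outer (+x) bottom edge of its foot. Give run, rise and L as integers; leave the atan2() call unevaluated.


// leg length = √(144² + 640²) = 656
// right-leg outer foot x = 2·144 + 92 = 380
// beam min-corner = (144, 0, 640)
translate([144, 0, 640]) cube([92, 1328, 68]);
translate([0, 91, 0]) rotate([0, atan2(144, 640), 0]) cube([26, 49, 656]);
translate([380, 91, 0]) mirror([1, 0, 0]) rotate([0, atan2(144, 640), 0]) cube([26, 49, 656]);
translate([0, 1188, 0]) rotate([0, atan2(144, 640), 0]) cube([26, 49, 656]);
translate([380, 1188, 0]) mirror([1, 0, 0]) rotate([0, atan2(144, 640), 0]) cube([26, 49, 656]);


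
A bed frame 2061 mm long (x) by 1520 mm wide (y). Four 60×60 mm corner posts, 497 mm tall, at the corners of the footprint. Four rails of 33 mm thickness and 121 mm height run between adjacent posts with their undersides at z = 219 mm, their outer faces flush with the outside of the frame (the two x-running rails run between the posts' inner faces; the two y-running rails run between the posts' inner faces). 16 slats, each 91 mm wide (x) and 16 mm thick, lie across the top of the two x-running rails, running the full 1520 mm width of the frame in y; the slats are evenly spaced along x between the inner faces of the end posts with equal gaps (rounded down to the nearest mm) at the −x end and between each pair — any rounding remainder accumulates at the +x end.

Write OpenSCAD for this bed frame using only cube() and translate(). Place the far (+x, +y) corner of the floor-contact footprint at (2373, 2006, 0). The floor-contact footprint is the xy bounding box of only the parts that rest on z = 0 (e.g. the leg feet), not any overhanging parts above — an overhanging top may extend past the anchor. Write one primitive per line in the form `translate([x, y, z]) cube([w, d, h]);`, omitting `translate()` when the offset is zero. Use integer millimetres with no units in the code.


translate([312, 486, 0]) cube([60, 60, 497]);
translate([312, 1946, 0]) cube([60, 60, 497]);
translate([2313, 486, 0]) cube([60, 60, 497]);
translate([2313, 1946, 0]) cube([60, 60, 497]);
translate([372, 486, 219]) cube([1941, 33, 121]);
translate([372, 1973, 219]) cube([1941, 33, 121]);
translate([312, 546, 219]) cube([33, 1400, 121]);
translate([2340, 546, 219]) cube([33, 1400, 121]);
translate([400, 486, 340]) cube([91, 1520, 16]);
translate([519, 486, 340]) cube([91, 1520, 16]);
translate([638, 486, 340]) cube([91, 1520, 16]);
translate([757, 486, 340]) cube([91, 1520, 16]);
translate([876, 486, 340]) cube([91, 1520, 16]);
translate([995, 486, 340]) cube([91, 1520, 16]);
translate([1114, 486, 340]) cube([91, 1520, 16]);
translate([1233, 486, 340]) cube([91, 1520, 16]);
translate([1352, 486, 340]) cube([91, 1520, 16]);
translate([1471, 486, 340]) cube([91, 1520, 16]);
translate([1590, 486, 340]) cube([91, 1520, 16]);
translate([1709, 486, 340]) cube([91, 1520, 16]);
translate([1828, 486, 340]) cube([91, 1520, 16]);
translate([1947, 486, 340]) cube([91, 1520, 16]);
translate([2066, 486, 340]) cube([91, 1520, 16]);
translate([2185, 486, 340]) cube([91, 1520, 16]);


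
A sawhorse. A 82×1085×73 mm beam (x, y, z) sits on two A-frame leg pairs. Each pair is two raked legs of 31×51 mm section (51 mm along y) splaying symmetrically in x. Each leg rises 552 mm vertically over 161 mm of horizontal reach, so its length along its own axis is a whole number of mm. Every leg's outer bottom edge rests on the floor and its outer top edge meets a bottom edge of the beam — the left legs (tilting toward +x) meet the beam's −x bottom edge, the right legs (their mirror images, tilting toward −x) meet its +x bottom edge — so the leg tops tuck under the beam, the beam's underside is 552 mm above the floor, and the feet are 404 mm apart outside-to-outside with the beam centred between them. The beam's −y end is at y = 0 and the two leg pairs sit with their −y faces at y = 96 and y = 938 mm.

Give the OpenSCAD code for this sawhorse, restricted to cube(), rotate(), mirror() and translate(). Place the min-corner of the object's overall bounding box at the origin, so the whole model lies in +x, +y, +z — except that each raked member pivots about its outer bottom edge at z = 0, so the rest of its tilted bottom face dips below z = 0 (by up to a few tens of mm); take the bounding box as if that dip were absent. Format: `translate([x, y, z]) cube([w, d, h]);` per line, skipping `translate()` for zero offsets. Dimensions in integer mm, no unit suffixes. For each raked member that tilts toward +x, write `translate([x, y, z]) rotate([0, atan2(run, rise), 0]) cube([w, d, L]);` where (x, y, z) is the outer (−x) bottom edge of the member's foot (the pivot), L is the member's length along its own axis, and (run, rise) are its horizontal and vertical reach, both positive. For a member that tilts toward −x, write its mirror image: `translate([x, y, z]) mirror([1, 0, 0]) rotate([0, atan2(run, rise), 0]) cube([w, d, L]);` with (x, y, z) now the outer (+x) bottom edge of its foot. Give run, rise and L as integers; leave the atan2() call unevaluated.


translate([161, 0, 552]) cube([82, 1085, 73]);
translate([0, 96, 0]) rotate([0, atan2(161, 552), 0]) cube([31, 51, 575]);
translate([404, 96, 0]) mirror([1, 0, 0]) rotate([0, atan2(161, 552), 0]) cube([31, 51, 575]);
translate([0, 938, 0]) rotate([0, atan2(161, 552), 0]) cube([31, 51, 575]);
translate([404, 938, 0]) mirror([1, 0, 0]) rotate([0, atan2(161, 552), 0]) cube([31, 51, 575]);


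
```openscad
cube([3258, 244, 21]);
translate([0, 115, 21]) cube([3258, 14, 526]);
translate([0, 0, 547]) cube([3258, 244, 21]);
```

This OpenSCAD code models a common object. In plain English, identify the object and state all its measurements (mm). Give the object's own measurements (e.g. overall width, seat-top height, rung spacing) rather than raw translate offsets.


An I-beam lying along x, 3258 mm long. Overall section height 568 mm. Two flanges 244 mm wide (y) and 21 mm thick, one on the floor and one at the top; a web 14 mm thick runs between them, centred on the flange width.


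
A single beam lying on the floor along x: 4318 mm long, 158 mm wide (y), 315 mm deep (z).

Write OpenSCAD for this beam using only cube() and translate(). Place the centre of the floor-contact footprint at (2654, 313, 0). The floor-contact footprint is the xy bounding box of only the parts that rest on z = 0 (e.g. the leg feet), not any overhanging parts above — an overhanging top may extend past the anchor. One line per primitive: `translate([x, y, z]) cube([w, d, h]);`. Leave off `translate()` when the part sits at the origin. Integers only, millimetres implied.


translate([495, 234, 0]) cube([4318, 158, 315]);


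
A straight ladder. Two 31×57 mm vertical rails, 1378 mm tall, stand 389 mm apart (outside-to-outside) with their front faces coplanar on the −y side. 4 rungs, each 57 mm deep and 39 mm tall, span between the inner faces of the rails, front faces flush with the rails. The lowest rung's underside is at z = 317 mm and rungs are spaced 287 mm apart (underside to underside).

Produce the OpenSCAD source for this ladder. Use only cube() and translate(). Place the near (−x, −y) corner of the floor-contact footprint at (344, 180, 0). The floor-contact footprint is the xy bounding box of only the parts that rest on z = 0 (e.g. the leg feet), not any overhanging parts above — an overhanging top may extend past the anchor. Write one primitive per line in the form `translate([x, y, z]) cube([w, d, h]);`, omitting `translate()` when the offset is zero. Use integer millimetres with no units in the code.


// rung span = 389 - 2*31 = 327
// rung[k] z = 317 + k*287
translate([344, 180, 0]) cube([31, 57, 1378]);
translate([702, 180, 0]) cube([31, 57, 1378]);
translate([375, 180, 317]) cube([327, 57, 39]);
translate([375, 180, 604]) cube([327, 57, 39]);
translate([375, 180, 891]) cube([327, 57, 39]);
translate([375, 180, 1178]) cube([327, 57, 39]);


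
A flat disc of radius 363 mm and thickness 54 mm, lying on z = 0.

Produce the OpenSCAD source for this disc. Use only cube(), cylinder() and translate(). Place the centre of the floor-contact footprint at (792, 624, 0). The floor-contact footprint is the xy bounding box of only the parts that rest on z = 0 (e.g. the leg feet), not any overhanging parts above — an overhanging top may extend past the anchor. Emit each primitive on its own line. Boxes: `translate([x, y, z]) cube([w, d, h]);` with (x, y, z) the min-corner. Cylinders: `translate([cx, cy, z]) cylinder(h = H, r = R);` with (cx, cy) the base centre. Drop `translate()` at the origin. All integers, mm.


translate([792, 624, 0]) cylinder(h = 54, r = 363);


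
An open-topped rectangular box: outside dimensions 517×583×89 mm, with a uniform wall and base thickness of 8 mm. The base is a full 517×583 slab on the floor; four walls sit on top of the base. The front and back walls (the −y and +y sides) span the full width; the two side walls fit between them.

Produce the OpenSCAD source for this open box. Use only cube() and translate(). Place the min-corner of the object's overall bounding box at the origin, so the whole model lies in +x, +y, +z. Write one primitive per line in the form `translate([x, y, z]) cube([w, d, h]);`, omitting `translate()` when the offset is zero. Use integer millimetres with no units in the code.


cube([517, 583, 8]);
translate([0, 0, 8]) cube([517, 8, 81]);
translate([0, 575, 8]) cube([517, 8, 81]);
translate([0, 8, 8]) cube([8, 567, 81]);
translate([509, 8, 8]) cube([8, 567, 81]);


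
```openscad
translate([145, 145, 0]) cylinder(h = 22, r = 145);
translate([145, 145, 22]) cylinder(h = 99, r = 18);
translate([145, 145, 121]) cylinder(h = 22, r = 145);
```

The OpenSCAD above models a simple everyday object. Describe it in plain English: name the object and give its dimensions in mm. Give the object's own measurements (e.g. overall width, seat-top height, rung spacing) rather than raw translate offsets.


A spool: two coaxial disc flanges of radius 145 mm and thickness 22 mm, joined by a core cylinder of radius 18 mm and height 99 mm. The lower flange rests on z = 0 and the three cylinders share a vertical axis.


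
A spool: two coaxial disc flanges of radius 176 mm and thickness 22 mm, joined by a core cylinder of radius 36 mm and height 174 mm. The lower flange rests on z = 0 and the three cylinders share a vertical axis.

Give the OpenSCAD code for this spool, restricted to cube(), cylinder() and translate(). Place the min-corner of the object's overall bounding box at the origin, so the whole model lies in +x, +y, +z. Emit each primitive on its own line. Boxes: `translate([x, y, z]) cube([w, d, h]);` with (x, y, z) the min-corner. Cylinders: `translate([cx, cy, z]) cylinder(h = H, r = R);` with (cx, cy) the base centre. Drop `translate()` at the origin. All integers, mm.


translate([176, 176, 0]) cylinder(h = 22, r = 176);
translate([176, 176, 22]) cylinder(h = 174, r = 36);
translate([176, 176, 196]) cylinder(h = 22, r = 176);


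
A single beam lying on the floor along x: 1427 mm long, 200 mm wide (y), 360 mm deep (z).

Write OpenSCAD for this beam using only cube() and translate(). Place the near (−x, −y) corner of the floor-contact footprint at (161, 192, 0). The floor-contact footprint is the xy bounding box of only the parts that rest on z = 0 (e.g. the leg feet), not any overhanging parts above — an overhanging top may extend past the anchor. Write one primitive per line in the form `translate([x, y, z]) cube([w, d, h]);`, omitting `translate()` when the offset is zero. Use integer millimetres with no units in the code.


translate([161, 192, 0]) cube([1427, 200, 360]);


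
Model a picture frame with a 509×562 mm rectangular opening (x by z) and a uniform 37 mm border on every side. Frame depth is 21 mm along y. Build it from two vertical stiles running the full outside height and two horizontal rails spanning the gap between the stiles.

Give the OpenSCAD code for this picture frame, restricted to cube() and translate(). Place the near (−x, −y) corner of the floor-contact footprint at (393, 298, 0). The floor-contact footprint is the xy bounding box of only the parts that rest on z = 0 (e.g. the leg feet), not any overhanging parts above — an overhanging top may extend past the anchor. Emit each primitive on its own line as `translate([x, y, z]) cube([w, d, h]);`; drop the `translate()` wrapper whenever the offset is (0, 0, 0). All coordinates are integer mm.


translate([393, 298, 0]) cube([37, 21, 636]);
translate([939, 298, 0]) cube([37, 21, 636]);
translate([430, 298, 0]) cube([509, 21, 37]);
translate([430, 298, 599]) cube([509, 21, 37]);


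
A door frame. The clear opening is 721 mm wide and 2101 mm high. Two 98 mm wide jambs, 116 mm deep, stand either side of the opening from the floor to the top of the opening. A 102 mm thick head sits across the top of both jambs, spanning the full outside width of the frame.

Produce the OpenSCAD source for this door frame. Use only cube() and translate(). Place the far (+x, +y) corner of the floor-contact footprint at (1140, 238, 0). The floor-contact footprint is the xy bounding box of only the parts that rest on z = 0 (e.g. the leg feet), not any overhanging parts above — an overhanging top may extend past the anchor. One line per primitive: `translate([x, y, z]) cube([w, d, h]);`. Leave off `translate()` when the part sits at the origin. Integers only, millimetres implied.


translate([223, 122, 0]) cube([98, 116, 2101]);
translate([1042, 122, 0]) cube([98, 116, 2101]);
translate([223, 122, 2101]) cube([917, 116, 102]);


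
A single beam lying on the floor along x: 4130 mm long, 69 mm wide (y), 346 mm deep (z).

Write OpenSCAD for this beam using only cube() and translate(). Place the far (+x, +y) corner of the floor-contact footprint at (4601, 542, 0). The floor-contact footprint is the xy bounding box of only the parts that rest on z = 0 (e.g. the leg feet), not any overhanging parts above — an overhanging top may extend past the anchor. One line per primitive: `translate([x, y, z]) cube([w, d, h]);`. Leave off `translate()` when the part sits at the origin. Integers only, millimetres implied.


translate([471, 473, 0]) cube([4130, 69, 346]);


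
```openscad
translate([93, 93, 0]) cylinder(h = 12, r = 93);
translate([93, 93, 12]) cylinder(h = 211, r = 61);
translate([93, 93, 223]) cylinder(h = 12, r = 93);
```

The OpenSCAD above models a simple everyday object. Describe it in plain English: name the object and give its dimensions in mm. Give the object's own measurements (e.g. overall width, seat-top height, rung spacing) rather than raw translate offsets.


A spool: two coaxial disc flanges of radius 93 mm and thickness 12 mm, joined by a core cylinder of radius 61 mm and height 211 mm. The lower flange rests on z = 0 and the three cylinders share a vertical axis.


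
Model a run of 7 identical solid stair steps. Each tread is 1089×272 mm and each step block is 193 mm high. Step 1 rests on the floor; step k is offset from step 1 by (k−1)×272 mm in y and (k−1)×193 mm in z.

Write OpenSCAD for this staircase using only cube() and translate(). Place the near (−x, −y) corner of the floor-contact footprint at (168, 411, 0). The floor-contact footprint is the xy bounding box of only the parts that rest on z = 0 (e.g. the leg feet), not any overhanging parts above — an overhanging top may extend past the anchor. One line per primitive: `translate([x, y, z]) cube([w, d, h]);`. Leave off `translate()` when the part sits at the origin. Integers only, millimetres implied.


translate([168, 411, 0]) cube([1089, 272, 193]);
translate([168, 683, 193]) cube([1089, 272, 193]);
translate([168, 955, 386]) cube([1089, 272, 193]);
translate([168, 1227, 579]) cube([1089, 272, 193]);
translate([168, 1499, 772]) cube([1089, 272, 193]);
translate([168, 1771, 965]) cube([1089, 272, 193]);
translate([168, 2043, 1158]) cube([1089, 272, 193]);


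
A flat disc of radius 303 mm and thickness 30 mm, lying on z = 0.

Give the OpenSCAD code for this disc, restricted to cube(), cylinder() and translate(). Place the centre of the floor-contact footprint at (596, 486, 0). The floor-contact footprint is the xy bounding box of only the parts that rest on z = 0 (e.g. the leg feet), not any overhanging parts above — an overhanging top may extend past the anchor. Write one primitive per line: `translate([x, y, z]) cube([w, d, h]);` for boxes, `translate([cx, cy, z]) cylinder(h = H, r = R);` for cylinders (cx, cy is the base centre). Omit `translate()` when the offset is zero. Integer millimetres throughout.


translate([596, 486, 0]) cylinder(h = 30, r = 303);


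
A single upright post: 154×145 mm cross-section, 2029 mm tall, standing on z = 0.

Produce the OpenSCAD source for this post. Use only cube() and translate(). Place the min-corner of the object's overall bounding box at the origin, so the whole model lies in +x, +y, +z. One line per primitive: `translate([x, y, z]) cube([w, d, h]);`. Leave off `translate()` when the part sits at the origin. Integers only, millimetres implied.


cube([154, 145, 2029]);


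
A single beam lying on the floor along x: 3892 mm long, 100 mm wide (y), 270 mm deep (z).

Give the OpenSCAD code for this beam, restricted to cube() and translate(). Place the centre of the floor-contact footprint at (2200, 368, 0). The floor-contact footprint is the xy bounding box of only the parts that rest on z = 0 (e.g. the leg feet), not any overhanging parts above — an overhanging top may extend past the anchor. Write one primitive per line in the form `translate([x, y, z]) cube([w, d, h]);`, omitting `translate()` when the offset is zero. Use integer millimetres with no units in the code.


translate([254, 318, 0]) cube([3892, 100, 270]);


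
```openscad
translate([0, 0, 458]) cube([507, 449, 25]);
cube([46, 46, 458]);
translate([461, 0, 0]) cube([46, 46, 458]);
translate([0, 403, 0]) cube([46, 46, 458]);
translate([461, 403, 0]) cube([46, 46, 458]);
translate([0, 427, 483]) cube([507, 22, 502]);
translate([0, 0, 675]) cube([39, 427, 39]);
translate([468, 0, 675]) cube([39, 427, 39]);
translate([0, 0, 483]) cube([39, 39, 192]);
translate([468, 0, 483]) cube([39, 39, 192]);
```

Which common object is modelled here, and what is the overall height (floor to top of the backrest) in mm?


A chair. The overall height is 985 mm.

A slab on four corner posts with a tall panel at the back — a chair. The seat slab sits at z = 458 with thickness 25, and the 502 mm backrest starts at the seat top, so the overall height is 458 + 25 + 502 = 985 mm.


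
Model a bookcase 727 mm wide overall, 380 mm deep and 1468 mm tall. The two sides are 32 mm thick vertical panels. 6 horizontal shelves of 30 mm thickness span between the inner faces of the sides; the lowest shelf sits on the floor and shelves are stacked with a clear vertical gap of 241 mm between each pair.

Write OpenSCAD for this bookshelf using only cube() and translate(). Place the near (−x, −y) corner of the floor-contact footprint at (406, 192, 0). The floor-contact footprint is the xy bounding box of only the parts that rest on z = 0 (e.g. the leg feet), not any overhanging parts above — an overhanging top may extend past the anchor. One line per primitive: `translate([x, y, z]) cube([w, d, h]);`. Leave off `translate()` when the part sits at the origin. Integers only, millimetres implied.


translate([406, 192, 0]) cube([32, 380, 1468]);
translate([1101, 192, 0]) cube([32, 380, 1468]);
translate([438, 192, 0]) cube([663, 380, 30]);
translate([438, 192, 271]) cube([663, 380, 30]);
translate([438, 192, 542]) cube([663, 380, 30]);
translate([438, 192, 813]) cube([663, 380, 30]);
translate([438, 192, 1084]) cube([663, 380, 30]);
translate([438, 192, 1355]) cube([663, 380, 30]);
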